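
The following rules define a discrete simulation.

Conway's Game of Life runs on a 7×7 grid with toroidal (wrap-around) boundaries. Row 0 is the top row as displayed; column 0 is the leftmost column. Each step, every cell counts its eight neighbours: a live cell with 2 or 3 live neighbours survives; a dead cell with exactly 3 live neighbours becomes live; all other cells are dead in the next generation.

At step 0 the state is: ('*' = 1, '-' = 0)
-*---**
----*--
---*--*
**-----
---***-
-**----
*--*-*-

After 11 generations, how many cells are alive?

3

t=0: -*---**
----*--
---*--*
**-----
---***-
-**----
*--*-*-
t=1: *----**
*---*-*
*------
*-**-**
*--**--
-**--**
*---**-
t=2: -*-----
-*-----
---**--
*-**-*-
-------
-**----
----*--
t=3: -------
--*----
-*-**--
--**---
---*---
-------
-**----
t=4: -**----
--**---
-*--*--
-------
--**---
--*----
-------
t=5: -***---
---*---
--**---
--**---
--**---
--**---
-**----
t=6: -*-*---
-*--*--
----*--
-*--*--
-*--*--
-------
-------
t=7: --*----
--***--
---***-
---***-
-------
-------
-------
t=8: --*----
--*--*-
-------
---*-*-
----*--
-------
-------
t=9: -------
-------
----*--
----*--
----*--
-------
-------
t=10: -------
-------
-------
---***-
-------
-------
-------
t=11: -------
-------
----*--
----*--
----*--
-------
-------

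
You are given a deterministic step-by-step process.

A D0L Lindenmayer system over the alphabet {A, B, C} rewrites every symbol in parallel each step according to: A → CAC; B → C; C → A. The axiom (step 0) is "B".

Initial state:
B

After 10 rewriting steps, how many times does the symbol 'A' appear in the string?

171

[0] B
[1] C
[2] A
[3] CAC
[4] ACACA
[5] CACACACACAC
[6] ACACACACACACACACACACA
[7] CACACACACACACACACACACACACACACACACACACACACAC
[8] ACACACACACACACACACACACACACACACACACACACACACACACACACACACACACACACACACACACACACACACACACACA
[9] CACACACACACACACACACACACACACACACACACACACACACACACACACACACACA…ACACACACACACACACACACACACACACACACACACACACACACACACACACACACAC  (len 171)
[10] ACACACACACACACACACACACACACACACACACACACACACACACACACACACACAC…CACACACACACACACACACACACACACACACACACACACACACACACACACACACACA  (len 341)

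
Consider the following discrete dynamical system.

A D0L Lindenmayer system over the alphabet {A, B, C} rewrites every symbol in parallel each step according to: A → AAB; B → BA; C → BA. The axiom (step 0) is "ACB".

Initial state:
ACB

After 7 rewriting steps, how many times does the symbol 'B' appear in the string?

843

step 0: ACB
step 1: AABBABA
step 2: AABAABBABAAABBAAAB
step 3: AABAABBAAABAABBABAAABBAAABAABAABBABAAABAABAABBA
step 4: AABAABBAAABAABBABAAABAABAABBAAABAABBABAAABBAAABAABAABBABAA…BBAAABAABBAAABAABBABAAABBAAABAABAABBAAABAABBAAABAABBABAAAB  (len 123)
step 5: AABAABBAAABAABBABAAABAABAABBAAABAABBABAAABBAAABAABAABBAAAB…AABAABAABBAAABAABBABAAABAABAABBAAABAABBABAAABBAAABAABAABBA  (len 322)
step 6: AABAABBAAABAABBABAAABAABAABBAAABAABBABAAABBAAABAABAABBAAAB…BAABBABAAABBAAABAABAABBABAAABAABAABBAAABAABBAAABAABBABAAAB  (len 843)
step 7: AABAABBAAABAABBABAAABAABAABBAAABAABBABAAABBAAABAABAABBAAAB…AABAABAABBAAABAABBABAAABAABAABBAAABAABBABAAABBAAABAABAABBA  (len 2207)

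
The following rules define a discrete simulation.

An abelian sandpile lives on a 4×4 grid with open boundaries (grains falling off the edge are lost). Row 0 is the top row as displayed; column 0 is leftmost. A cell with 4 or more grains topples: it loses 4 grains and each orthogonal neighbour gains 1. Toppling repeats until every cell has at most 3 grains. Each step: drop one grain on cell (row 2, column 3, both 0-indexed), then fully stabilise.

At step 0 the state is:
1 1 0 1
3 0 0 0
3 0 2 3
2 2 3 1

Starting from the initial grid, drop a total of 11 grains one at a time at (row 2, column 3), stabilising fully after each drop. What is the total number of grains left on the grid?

25

step 0: 1 1 0 1
3 0 0 0
3 0 2 3
2 2 3 1
step 1: 1 1 0 1
3 0 0 1
3 0 3 0
2 2 3 2
step 2: 1 1 0 1
3 0 0 1
3 0 3 1
2 2 3 2
step 3: 1 1 0 1
3 0 0 1
3 0 3 2
2 2 3 2
step 4: 1 1 0 1
3 0 0 1
3 0 3 3
2 2 3 2
step 5: 1 1 0 1
3 0 1 2
3 1 1 2
2 3 1 0
step 6: 1 1 0 1
3 0 1 2
3 1 1 3
2 3 1 0
step 7: 1 1 0 1
3 0 1 3
3 1 2 0
2 3 1 1
step 8: 1 1 0 1
3 0 1 3
3 1 2 1
2 3 1 1
step 9: 1 1 0 1
3 0 1 3
3 1 2 2
2 3 1 1
step 10: 1 1 0 1
3 0 1 3
3 1 2 3
2 3 1 1
step 11: 1 1 0 2
3 0 2 0
3 1 3 1
2 3 1 2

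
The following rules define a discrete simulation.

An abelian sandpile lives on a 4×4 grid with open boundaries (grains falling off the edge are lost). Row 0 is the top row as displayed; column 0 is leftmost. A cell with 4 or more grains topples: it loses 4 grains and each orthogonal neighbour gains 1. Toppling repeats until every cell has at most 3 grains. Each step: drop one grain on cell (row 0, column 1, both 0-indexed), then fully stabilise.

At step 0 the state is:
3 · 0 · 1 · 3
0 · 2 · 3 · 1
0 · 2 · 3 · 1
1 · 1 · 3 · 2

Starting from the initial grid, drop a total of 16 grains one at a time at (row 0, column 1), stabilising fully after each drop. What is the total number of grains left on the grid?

t=0: 3 · 0 · 1 · 3
0 · 2 · 3 · 1
0 · 2 · 3 · 1
1 · 1 · 3 · 2
t=1: 3 · 1 · 1 · 3
0 · 2 · 3 · 1
0 · 2 · 3 · 1
1 · 1 · 3 · 2
t=2: 3 · 2 · 1 · 3
0 · 2 · 3 · 1
0 · 2 · 3 · 1
1 · 1 · 3 · 2
t=3: 3 · 3 · 1 · 3
0 · 2 · 3 · 1
0 · 2 · 3 · 1
1 · 1 · 3 · 2
t=4: 0 · 1 · 2 · 3
1 · 3 · 3 · 1
0 · 2 · 3 · 1
1 · 1 · 3 · 2
t=5: 0 · 2 · 2 · 3
1 · 3 · 3 · 1
0 · 2 · 3 · 1
1 · 1 · 3 · 2
t=6: 0 · 3 · 2 · 3
1 · 3 · 3 · 1
0 · 2 · 3 · 1
1 · 1 · 3 · 2
t=7: 1 · 2 · 1 · 0
2 · 2 · 2 · 3
1 · 0 · 2 · 2
1 · 3 · 0 · 3
t=8: 1 · 3 · 1 · 0
2 · 2 · 2 · 3
1 · 0 · 2 · 2
1 · 3 · 0 · 3
t=9: 2 · 0 · 2 · 0
2 · 3 · 2 · 3
1 · 0 · 2 · 2
1 · 3 · 0 · 3
t=10: 2 · 1 · 2 · 0
2 · 3 · 2 · 3
1 · 0 · 2 · 2
1 · 3 · 0 · 3
t=11: 2 · 2 · 2 · 0
2 · 3 · 2 · 3
1 · 0 · 2 · 2
1 · 3 · 0 · 3
t=12: 2 · 3 · 2 · 0
2 · 3 · 2 · 3
1 · 0 · 2 · 2
1 · 3 · 0 · 3
t=13: 3 · 1 · 3 · 0
3 · 0 · 3 · 3
1 · 1 · 2 · 2
1 · 3 · 0 · 3
t=14: 3 · 2 · 3 · 0
3 · 0 · 3 · 3
1 · 1 · 2 · 2
1 · 3 · 0 · 3
t=15: 3 · 3 · 3 · 0
3 · 0 · 3 · 3
1 · 1 · 2 · 2
1 · 3 · 0 · 3
t=16: 1 · 2 · 1 · 2
0 · 3 · 1 · 0
2 · 1 · 3 · 3
1 · 3 · 0 · 3

26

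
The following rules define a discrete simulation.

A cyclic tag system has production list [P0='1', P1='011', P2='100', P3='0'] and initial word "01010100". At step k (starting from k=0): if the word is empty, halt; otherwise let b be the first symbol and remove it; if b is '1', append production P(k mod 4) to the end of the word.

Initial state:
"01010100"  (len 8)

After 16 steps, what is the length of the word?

k=0  "01010100"  (len 8)
k=1  "1010100"  (len 7)
k=2  "010100011"  (len 9)
k=3  "10100011"  (len 8)
k=4  "01000110"  (len 8)
k=5  "1000110"  (len 7)
k=6  "000110011"  (len 9)
k=7  "00110011"  (len 8)
k=8  "0110011"  (len 7)
k=9  "110011"  (len 6)
k=10  "10011011"  (len 8)
k=11  "0011011100"  (len 10)
k=12  "011011100"  (len 9)
k=13  "11011100"  (len 8)
k=14  "1011100011"  (len 10)
k=15  "011100011100"  (len 12)
k=16  "11100011100"  (len 11)

11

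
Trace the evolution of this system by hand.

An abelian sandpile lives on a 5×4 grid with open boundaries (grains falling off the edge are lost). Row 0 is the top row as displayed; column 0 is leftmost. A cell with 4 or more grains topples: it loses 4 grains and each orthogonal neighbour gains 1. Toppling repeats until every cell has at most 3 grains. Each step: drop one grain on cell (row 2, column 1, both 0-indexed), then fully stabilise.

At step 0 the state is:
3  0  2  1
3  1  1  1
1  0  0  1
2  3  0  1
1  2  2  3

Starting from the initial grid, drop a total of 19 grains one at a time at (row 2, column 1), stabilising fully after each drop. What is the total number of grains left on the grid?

[0] 3  0  2  1
3  1  1  1
1  0  0  1
2  3  0  1
1  2  2  3
[1] 3  0  2  1
3  1  1  1
1  1  0  1
2  3  0  1
1  2  2  3
[2] 3  0  2  1
3  1  1  1
1  2  0  1
2  3  0  1
1  2  2  3
[3] 3  0  2  1
3  1  1  1
1  3  0  1
2  3  0  1
1  2  2  3
[4] 3  0  2  1
3  2  1  1
2  1  1  1
3  0  1  1
1  3  2  3
[5] 3  0  2  1
3  2  1  1
2  2  1  1
3  0  1  1
1  3  2  3
[6] 3  0  2  1
3  2  1  1
2  3  1  1
3  0  1  1
1  3  2  3
[7] 3  0  2  1
3  3  1  1
3  0  2  1
3  1  1  1
1  3  2  3
[8] 3  0  2  1
3  3  1  1
3  1  2  1
3  1  1  1
1  3  2  3
[9] 3  0  2  1
3  3  1  1
3  2  2  1
3  1  1  1
1  3  2  3
[10] 3  0  2  1
3  3  1  1
3  3  2  1
3  1  1  1
1  3  2  3
[11] 0  2  2  1
2  1  2  1
2  2  3  1
0  3  1  1
2  3  2  3
[12] 0  2  2  1
2  1  2  1
2  3  3  1
0  3  1  1
2  3  2  3
[13] 0  2  2  1
2  2  3  1
3  2  0  2
1  1  3  1
3  0  3  3
[14] 0  2  2  1
2  2  3  1
3  3  0  2
1  1  3  1
3  0  3  3
[15] 0  2  2  1
3  3  3  1
0  1  1  2
2  2  3  1
3  0  3  3
[16] 0  2  2  1
3  3  3  1
0  2  1  2
2  2  3  1
3  0  3  3
[17] 0  2  2  1
3  3  3  1
0  3  1  2
2  2  3  1
3  0  3  3
[18] 1  3  3  1
0  2  0  2
2  1  3  2
2  3  3  1
3  0  3  3
[19] 1  3  3  1
0  2  0  2
2  2  3  2
2  3  3  1
3  0  3  3

39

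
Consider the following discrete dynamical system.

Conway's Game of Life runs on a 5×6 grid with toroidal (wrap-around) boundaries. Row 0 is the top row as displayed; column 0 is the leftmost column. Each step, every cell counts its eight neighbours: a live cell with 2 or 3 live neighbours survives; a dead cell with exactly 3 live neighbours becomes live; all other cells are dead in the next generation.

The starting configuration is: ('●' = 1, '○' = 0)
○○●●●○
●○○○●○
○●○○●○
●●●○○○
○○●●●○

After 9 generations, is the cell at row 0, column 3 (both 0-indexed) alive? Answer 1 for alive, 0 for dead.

1

t=0: ○○●●●○
●○○○●○
○●○○●○
●●●○○○
○○●●●○
t=1: ○●●○○○
○●●○●○
○○●●○○
●○○○●●
○○○○●●
t=2: ●●●○●●
○○○○○○
●○●○○○
●○○○○○
○●○●●○
t=3: ●●●○●●
○○●●○○
○●○○○○
●○●●○●
○○○●●○
t=4: ●●○○○●
○○○●●●
●●○○●○
●●●●○●
○○○○○○
t=5: ●○○○○●
○○●●○○
○○○○○○
○○●●●●
○○○○●○
t=6: ○○○●●●
○○○○○○
○○○○○○
○○○●●●
●○○○○○
t=7: ○○○○●●
○○○○●○
○○○○●○
○○○○●●
●○○○○○
t=8: ○○○○●●
○○○●●○
○○○●●○
○○○○●●
●○○○○○
t=9: ○○○●●●
○○○○○○
○○○○○○
○○○●●●
●○○○○○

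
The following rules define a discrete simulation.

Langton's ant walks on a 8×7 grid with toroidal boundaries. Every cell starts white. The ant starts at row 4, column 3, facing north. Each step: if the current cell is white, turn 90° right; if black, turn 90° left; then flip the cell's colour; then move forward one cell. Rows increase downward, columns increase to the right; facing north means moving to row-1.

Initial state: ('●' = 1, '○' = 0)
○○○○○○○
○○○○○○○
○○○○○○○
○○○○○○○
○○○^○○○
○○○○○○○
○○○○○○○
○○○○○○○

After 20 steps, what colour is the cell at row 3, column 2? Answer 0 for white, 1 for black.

k=0  ○○○○○○○
○○○○○○○
○○○○○○○
○○○○○○○
○○○^○○○
○○○○○○○
○○○○○○○
○○○○○○○
k=1  ○○○○○○○
○○○○○○○
○○○○○○○
○○○○○○○
○○○●>○○
○○○○○○○
○○○○○○○
○○○○○○○
k=2  ○○○○○○○
○○○○○○○
○○○○○○○
○○○○○○○
○○○●●○○
○○○○v○○
○○○○○○○
○○○○○○○
k=3  ○○○○○○○
○○○○○○○
○○○○○○○
○○○○○○○
○○○●●○○
○○○<●○○
○○○○○○○
○○○○○○○
k=4  ○○○○○○○
○○○○○○○
○○○○○○○
○○○○○○○
○○○^●○○
○○○●●○○
○○○○○○○
○○○○○○○
k=5  ○○○○○○○
○○○○○○○
○○○○○○○
○○○○○○○
○○<○●○○
○○○●●○○
○○○○○○○
○○○○○○○
k=6  ○○○○○○○
○○○○○○○
○○○○○○○
○○^○○○○
○○●○●○○
○○○●●○○
○○○○○○○
○○○○○○○
k=7  ○○○○○○○
○○○○○○○
○○○○○○○
○○●>○○○
○○●○●○○
○○○●●○○
○○○○○○○
○○○○○○○
k=8  ○○○○○○○
○○○○○○○
○○○○○○○
○○●●○○○
○○●v●○○
○○○●●○○
○○○○○○○
○○○○○○○
k=9  ○○○○○○○
○○○○○○○
○○○○○○○
○○●●○○○
○○<●●○○
○○○●●○○
○○○○○○○
○○○○○○○
k=10  ○○○○○○○
○○○○○○○
○○○○○○○
○○●●○○○
○○○●●○○
○○v●●○○
○○○○○○○
○○○○○○○
k=11  ○○○○○○○
○○○○○○○
○○○○○○○
○○●●○○○
○○○●●○○
○<●●●○○
○○○○○○○
○○○○○○○
k=12  ○○○○○○○
○○○○○○○
○○○○○○○
○○●●○○○
○^○●●○○
○●●●●○○
○○○○○○○
○○○○○○○
k=13  ○○○○○○○
○○○○○○○
○○○○○○○
○○●●○○○
○●>●●○○
○●●●●○○
○○○○○○○
○○○○○○○
k=14  ○○○○○○○
○○○○○○○
○○○○○○○
○○●●○○○
○●●●●○○
○●v●●○○
○○○○○○○
○○○○○○○
k=15  ○○○○○○○
○○○○○○○
○○○○○○○
○○●●○○○
○●●●●○○
○●○>●○○
○○○○○○○
○○○○○○○
k=16  ○○○○○○○
○○○○○○○
○○○○○○○
○○●●○○○
○●●^●○○
○●○○●○○
○○○○○○○
○○○○○○○
k=17  ○○○○○○○
○○○○○○○
○○○○○○○
○○●●○○○
○●<○●○○
○●○○●○○
○○○○○○○
○○○○○○○
k=18  ○○○○○○○
○○○○○○○
○○○○○○○
○○●●○○○
○●○○●○○
○●v○●○○
○○○○○○○
○○○○○○○
k=19  ○○○○○○○
○○○○○○○
○○○○○○○
○○●●○○○
○●○○●○○
○<●○●○○
○○○○○○○
○○○○○○○
k=20  ○○○○○○○
○○○○○○○
○○○○○○○
○○●●○○○
○●○○●○○
○○●○●○○
○v○○○○○
○○○○○○○

1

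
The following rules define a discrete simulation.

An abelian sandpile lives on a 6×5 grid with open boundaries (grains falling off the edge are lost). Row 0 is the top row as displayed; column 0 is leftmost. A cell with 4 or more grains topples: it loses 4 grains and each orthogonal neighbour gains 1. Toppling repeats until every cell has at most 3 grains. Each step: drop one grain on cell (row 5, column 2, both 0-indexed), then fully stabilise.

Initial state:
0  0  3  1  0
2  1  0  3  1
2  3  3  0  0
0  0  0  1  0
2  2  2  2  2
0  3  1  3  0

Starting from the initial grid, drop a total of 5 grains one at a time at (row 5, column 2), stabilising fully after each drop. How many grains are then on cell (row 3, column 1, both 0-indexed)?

1

0) 0  0  3  1  0
2  1  0  3  1
2  3  3  0  0
0  0  0  1  0
2  2  2  2  2
0  3  1  3  0
1) 0  0  3  1  0
2  1  0  3  1
2  3  3  0  0
0  0  0  1  0
2  2  2  2  2
0  3  2  3  0
2) 0  0  3  1  0
2  1  0  3  1
2  3  3  0  0
0  0  0  1  0
2  2  2  2  2
0  3  3  3  0
3) 0  0  3  1  0
2  1  0  3  1
2  3  3  0  0
0  0  0  1  0
2  3  3  3  2
1  0  2  0  1
4) 0  0  3  1  0
2  1  0  3  1
2  3  3  0  0
0  0  0  1  0
2  3  3  3  2
1  0  3  0  1
5) 0  0  3  1  0
2  1  0  3  1
2  3  3  0  0
0  1  1  2  0
3  0  2  0  3
1  2  1  2  1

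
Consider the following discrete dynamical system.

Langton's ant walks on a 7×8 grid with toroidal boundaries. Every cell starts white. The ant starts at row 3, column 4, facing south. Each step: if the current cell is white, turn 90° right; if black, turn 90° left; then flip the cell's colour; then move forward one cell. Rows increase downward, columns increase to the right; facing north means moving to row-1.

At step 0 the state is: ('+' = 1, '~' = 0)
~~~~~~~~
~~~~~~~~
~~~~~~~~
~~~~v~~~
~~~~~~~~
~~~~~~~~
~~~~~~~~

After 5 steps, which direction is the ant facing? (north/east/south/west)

east

[0] ~~~~~~~~
~~~~~~~~
~~~~~~~~
~~~~v~~~
~~~~~~~~
~~~~~~~~
~~~~~~~~
[1] ~~~~~~~~
~~~~~~~~
~~~~~~~~
~~~<+~~~
~~~~~~~~
~~~~~~~~
~~~~~~~~
[2] ~~~~~~~~
~~~~~~~~
~~~^~~~~
~~~++~~~
~~~~~~~~
~~~~~~~~
~~~~~~~~
[3] ~~~~~~~~
~~~~~~~~
~~~+>~~~
~~~++~~~
~~~~~~~~
~~~~~~~~
~~~~~~~~
[4] ~~~~~~~~
~~~~~~~~
~~~++~~~
~~~+v~~~
~~~~~~~~
~~~~~~~~
~~~~~~~~
[5] ~~~~~~~~
~~~~~~~~
~~~++~~~
~~~+~>~~
~~~~~~~~
~~~~~~~~
~~~~~~~~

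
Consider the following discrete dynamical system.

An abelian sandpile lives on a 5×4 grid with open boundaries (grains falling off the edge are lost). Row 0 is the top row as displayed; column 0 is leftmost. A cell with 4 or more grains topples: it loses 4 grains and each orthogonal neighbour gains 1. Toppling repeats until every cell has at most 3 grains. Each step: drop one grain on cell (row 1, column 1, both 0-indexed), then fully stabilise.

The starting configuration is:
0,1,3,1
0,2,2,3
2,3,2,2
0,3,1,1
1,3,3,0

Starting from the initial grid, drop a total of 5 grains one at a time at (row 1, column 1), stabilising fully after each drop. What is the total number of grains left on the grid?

0) 0,1,3,1
0,2,2,3
2,3,2,2
0,3,1,1
1,3,3,0
1) 0,1,3,1
0,3,2,3
2,3,2,2
0,3,1,1
1,3,3,0
2) 0,2,3,1
1,1,3,3
3,1,3,2
1,1,3,1
2,1,0,1
3) 0,2,3,1
1,2,3,3
3,1,3,2
1,1,3,1
2,1,0,1
4) 0,2,3,1
1,3,3,3
3,1,3,2
1,1,3,1
2,1,0,1
5) 1,0,1,3
2,2,3,1
3,3,2,0
1,2,0,3
2,1,1,1

32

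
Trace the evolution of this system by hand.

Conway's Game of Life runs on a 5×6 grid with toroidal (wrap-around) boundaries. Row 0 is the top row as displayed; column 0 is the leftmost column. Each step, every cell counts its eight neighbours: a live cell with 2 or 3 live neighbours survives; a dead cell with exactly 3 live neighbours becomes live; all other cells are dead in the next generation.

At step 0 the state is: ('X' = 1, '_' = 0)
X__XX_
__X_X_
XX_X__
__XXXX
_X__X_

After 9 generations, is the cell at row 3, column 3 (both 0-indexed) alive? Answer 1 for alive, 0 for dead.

1

gen 0: X__XX_
__X_X_
XX_X__
__XXXX
_X__X_
gen 1: _XX_X_
X_X_X_
XX____
_____X
XX____
gen 2: __X___
X_X___
XX____
_____X
XXX__X
gen 3: __XX_X
X_X___
XX___X
__X__X
XXX__X
gen 4: ___XXX
__XXX_
__X__X
__X_X_
_____X
gen 5: __X__X
__X___
_XX__X
___XXX
_____X
gen 6: ______
X_XX__
XXX__X
__XX_X
X__X_X
gen 7: XXXXXX
X_XX_X
_____X
___X__
X_XX_X
gen 8: ______
______
X_XX_X
X_XX_X
______
gen 9: ______
______
X_XX_X
X_XX_X
______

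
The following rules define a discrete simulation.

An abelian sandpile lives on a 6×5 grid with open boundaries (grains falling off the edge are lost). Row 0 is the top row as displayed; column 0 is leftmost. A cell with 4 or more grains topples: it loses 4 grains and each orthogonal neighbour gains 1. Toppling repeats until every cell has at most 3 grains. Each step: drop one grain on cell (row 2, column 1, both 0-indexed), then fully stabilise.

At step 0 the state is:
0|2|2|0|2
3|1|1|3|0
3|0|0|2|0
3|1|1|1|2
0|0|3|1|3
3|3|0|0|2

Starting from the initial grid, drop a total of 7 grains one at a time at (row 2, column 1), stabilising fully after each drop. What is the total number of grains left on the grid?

0) 0|2|2|0|2
3|1|1|3|0
3|0|0|2|0
3|1|1|1|2
0|0|3|1|3
3|3|0|0|2
1) 0|2|2|0|2
3|1|1|3|0
3|1|0|2|0
3|1|1|1|2
0|0|3|1|3
3|3|0|0|2
2) 0|2|2|0|2
3|1|1|3|0
3|2|0|2|0
3|1|1|1|2
0|0|3|1|3
3|3|0|0|2
3) 0|2|2|0|2
3|1|1|3|0
3|3|0|2|0
3|1|1|1|2
0|0|3|1|3
3|3|0|0|2
4) 1|2|2|0|2
0|3|1|3|0
2|1|1|2|0
0|3|1|1|2
1|0|3|1|3
3|3|0|0|2
5) 1|2|2|0|2
0|3|1|3|0
2|2|1|2|0
0|3|1|1|2
1|0|3|1|3
3|3|0|0|2
6) 1|2|2|0|2
0|3|1|3|0
2|3|1|2|0
0|3|1|1|2
1|0|3|1|3
3|3|0|0|2
7) 1|3|2|0|2
1|0|2|3|0
3|2|2|2|0
1|0|2|1|2
1|1|3|1|3
3|3|0|0|2

46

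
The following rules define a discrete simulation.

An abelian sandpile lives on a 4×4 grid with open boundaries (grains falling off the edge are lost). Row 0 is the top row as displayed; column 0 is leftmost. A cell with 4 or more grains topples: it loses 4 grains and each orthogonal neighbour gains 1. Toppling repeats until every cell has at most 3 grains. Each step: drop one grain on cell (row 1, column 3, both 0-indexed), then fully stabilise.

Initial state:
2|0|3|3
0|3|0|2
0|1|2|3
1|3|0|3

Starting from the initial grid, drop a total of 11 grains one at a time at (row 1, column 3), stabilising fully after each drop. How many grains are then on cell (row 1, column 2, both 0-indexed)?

k=0  2|0|3|3
0|3|0|2
0|1|2|3
1|3|0|3
k=1  2|0|3|3
0|3|0|3
0|1|2|3
1|3|0|3
k=2  2|1|0|1
0|3|2|2
0|1|3|1
1|3|1|0
k=3  2|1|0|1
0|3|2|3
0|1|3|1
1|3|1|0
k=4  2|1|0|2
0|3|3|0
0|1|3|2
1|3|1|0
k=5  2|1|0|2
0|3|3|1
0|1|3|2
1|3|1|0
k=6  2|1|0|2
0|3|3|2
0|1|3|2
1|3|1|0
k=7  2|1|0|2
0|3|3|3
0|1|3|2
1|3|1|0
k=8  2|2|1|3
1|0|2|2
0|3|1|0
1|3|2|1
k=9  2|2|1|3
1|0|2|3
0|3|1|0
1|3|2|1
k=10  2|2|2|0
1|0|3|1
0|3|1|1
1|3|2|1
k=11  2|2|2|0
1|0|3|2
0|3|1|1
1|3|2|1

3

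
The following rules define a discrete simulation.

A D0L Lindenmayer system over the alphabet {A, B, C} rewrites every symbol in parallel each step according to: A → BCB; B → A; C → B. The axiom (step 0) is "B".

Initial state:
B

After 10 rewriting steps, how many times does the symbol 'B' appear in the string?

56

gen 0: B
gen 1: A
gen 2: BCB
gen 3: ABA
gen 4: BCBABCB
gen 5: ABABCBABA
gen 6: BCBABCBABABCBABCB
gen 7: ABABCBABABCBABCBABABCBABA
gen 8: BCBABCBABABCBABCBABABCBABABCBABCBABABCBABCB
gen 9: ABABCBABABCBABCBABABCBABABCBABCBABABCBABCBABABCBABABCBABCBABABCBABA
gen 10: BCBABCBABABCBABCBABABCBABABCBABCBABABCBABCBABABCBABABCBABCBABABCBABABCBABCBABABCBABCBABABCBABABCBABCBABABCBABCB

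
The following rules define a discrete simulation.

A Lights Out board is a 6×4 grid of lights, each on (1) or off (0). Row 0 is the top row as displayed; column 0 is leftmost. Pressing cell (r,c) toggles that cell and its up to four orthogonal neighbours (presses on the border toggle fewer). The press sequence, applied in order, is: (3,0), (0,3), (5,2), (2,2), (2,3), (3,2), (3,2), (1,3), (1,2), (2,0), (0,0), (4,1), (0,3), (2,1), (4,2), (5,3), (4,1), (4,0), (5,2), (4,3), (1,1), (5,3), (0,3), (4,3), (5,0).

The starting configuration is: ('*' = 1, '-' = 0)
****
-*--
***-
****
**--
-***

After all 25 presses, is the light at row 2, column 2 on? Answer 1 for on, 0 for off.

1

step 0: ****
-*--
***-
****
**--
-***
step 1: ****
-*--
-**-
--**
-*--
-***
step 2: **--
-*-*
-**-
--**
-*--
-***
step 3: **--
-*-*
-**-
--**
-**-
----
step 4: **--
-***
---*
---*
-**-
----
step 5: **--
-**-
--*-
----
-**-
----
step 6: **--
-**-
----
-***
-*--
----
step 7: **--
-**-
--*-
----
-**-
----
step 8: **-*
-*-*
--**
----
-**-
----
step 9: ****
--*-
---*
----
-**-
----
step 10: ****
*-*-
**-*
*---
-**-
----
step 11: --**
--*-
**-*
*---
-**-
----
step 12: --**
--*-
**-*
**--
*---
-*--
step 13: ----
--**
**-*
**--
*---
-*--
step 14: ----
-***
--**
*---
*---
-*--
step 15: ----
-***
--**
*-*-
****
-**-
step 16: ----
-***
--**
*-*-
***-
-*-*
step 17: ----
-***
--**
***-
----
---*
step 18: ----
-***
--**
-**-
**--
*--*
step 19: ----
-***
--**
-**-
***-
***-
step 20: ----
-***
--**
-***
**-*
****
step 21: -*--
*--*
-***
-***
**-*
****
step 22: -*--
*--*
-***
-***
**--
**--
step 23: -***
*---
-***
-***
**--
**--
step 24: -***
*---
-***
-**-
****
**-*
step 25: -***
*---
-***
-**-
-***
---*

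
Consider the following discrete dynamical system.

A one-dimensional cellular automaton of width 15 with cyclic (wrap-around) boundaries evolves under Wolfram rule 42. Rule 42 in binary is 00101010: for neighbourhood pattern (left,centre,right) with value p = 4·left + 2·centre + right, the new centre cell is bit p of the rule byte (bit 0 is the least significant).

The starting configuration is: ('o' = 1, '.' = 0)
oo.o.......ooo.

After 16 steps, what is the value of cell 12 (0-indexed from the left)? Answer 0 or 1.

0

0) oo.o.......ooo.
1) o.o.......oo..o
2) .o.......oo..oo
3) o.......oo..oo.
4) .......oo..oo.o
5) ......oo..oo.o.
6) .....oo..oo.o..
7) ....oo..oo.o...
8) ...oo..oo.o....
9) ..oo..oo.o.....
10) .oo..oo.o......
11) oo..oo.o.......
12) o..oo.o.......o
13) ..oo.o.......oo
14) .oo.o.......oo.
15) oo.o.......oo..
16) o.o.......oo..o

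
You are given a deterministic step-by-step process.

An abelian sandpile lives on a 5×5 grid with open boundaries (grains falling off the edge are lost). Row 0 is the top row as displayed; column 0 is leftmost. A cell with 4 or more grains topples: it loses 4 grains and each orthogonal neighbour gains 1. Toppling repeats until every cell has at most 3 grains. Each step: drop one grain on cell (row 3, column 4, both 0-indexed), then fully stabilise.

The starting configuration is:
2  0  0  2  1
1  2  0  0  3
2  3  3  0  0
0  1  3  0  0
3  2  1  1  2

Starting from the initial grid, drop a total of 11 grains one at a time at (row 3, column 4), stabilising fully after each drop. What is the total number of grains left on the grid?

38

step 0: 2  0  0  2  1
1  2  0  0  3
2  3  3  0  0
0  1  3  0  0
3  2  1  1  2
step 1: 2  0  0  2  1
1  2  0  0  3
2  3  3  0  0
0  1  3  0  1
3  2  1  1  2
step 2: 2  0  0  2  1
1  2  0  0  3
2  3  3  0  0
0  1  3  0  2
3  2  1  1  2
step 3: 2  0  0  2  1
1  2  0  0  3
2  3  3  0  0
0  1  3  0  3
3  2  1  1  2
step 4: 2  0  0  2  1
1  2  0  0  3
2  3  3  0  1
0  1  3  1  0
3  2  1  1  3
step 5: 2  0  0  2  1
1  2  0  0  3
2  3  3  0  1
0  1  3  1  1
3  2  1  1  3
step 6: 2  0  0  2  1
1  2  0  0  3
2  3  3  0  1
0  1  3  1  2
3  2  1  1  3
step 7: 2  0  0  2  1
1  2  0  0  3
2  3  3  0  1
0  1  3  1  3
3  2  1  1  3
step 8: 2  0  0  2  1
1  2  0  0  3
2  3  3  0  2
0  1  3  2  1
3  2  1  2  0
step 9: 2  0  0  2  1
1  2  0  0  3
2  3  3  0  2
0  1  3  2  2
3  2  1  2  0
step 10: 2  0  0  2  1
1  2  0  0  3
2  3  3  0  2
0  1  3  2  3
3  2  1  2  0
step 11: 2  0  0  2  1
1  2  0  0  3
2  3  3  0  3
0  1  3  3  0
3  2  1  2  1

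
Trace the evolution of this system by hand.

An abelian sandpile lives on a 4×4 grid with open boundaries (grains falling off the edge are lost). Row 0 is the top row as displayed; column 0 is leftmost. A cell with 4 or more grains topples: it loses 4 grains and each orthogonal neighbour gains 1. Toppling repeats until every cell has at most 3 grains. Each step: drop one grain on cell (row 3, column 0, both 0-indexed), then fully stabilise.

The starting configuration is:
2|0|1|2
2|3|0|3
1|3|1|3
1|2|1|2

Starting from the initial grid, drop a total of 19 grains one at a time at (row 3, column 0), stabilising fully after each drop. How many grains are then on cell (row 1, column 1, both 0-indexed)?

[0] 2|0|1|2
2|3|0|3
1|3|1|3
1|2|1|2
[1] 2|0|1|2
2|3|0|3
1|3|1|3
2|2|1|2
[2] 2|0|1|2
2|3|0|3
1|3|1|3
3|2|1|2
[3] 2|0|1|2
2|3|0|3
2|3|1|3
0|3|1|2
[4] 2|0|1|2
2|3|0|3
2|3|1|3
1|3|1|2
[5] 2|0|1|2
2|3|0|3
2|3|1|3
2|3|1|2
[6] 2|0|1|2
2|3|0|3
2|3|1|3
3|3|1|2
[7] 3|1|1|2
0|1|1|3
1|2|2|3
2|1|2|2
[8] 3|1|1|2
0|1|1|3
1|2|2|3
3|1|2|2
[9] 3|1|1|2
0|1|1|3
2|2|2|3
0|2|2|2
[10] 3|1|1|2
0|1|1|3
2|2|2|3
1|2|2|2
[11] 3|1|1|2
0|1|1|3
2|2|2|3
2|2|2|2
[12] 3|1|1|2
0|1|1|3
2|2|2|3
3|2|2|2
[13] 3|1|1|2
0|1|1|3
3|2|2|3
0|3|2|2
[14] 3|1|1|2
0|1|1|3
3|2|2|3
1|3|2|2
[15] 3|1|1|2
0|1|1|3
3|2|2|3
2|3|2|2
[16] 3|1|1|2
0|1|1|3
3|2|2|3
3|3|2|2
[17] 3|1|1|2
1|2|1|3
1|0|3|3
2|1|3|2
[18] 3|1|1|2
1|2|1|3
1|0|3|3
3|1|3|2
[19] 3|1|1|2
1|2|1|3
2|0|3|3
0|2|3|2

2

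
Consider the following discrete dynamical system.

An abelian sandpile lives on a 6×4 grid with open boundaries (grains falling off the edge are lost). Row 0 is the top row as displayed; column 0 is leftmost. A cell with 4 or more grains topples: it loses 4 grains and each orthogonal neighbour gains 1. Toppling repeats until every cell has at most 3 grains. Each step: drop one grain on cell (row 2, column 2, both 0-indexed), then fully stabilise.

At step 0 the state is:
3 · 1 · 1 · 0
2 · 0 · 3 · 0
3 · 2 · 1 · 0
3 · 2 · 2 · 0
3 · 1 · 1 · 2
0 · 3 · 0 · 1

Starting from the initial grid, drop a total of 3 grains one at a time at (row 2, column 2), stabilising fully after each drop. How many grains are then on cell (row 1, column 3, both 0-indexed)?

1

[0] 3 · 1 · 1 · 0
2 · 0 · 3 · 0
3 · 2 · 1 · 0
3 · 2 · 2 · 0
3 · 1 · 1 · 2
0 · 3 · 0 · 1
[1] 3 · 1 · 1 · 0
2 · 0 · 3 · 0
3 · 2 · 2 · 0
3 · 2 · 2 · 0
3 · 1 · 1 · 2
0 · 3 · 0 · 1
[2] 3 · 1 · 1 · 0
2 · 0 · 3 · 0
3 · 2 · 3 · 0
3 · 2 · 2 · 0
3 · 1 · 1 · 2
0 · 3 · 0 · 1
[3] 3 · 1 · 2 · 0
2 · 1 · 0 · 1
3 · 3 · 1 · 1
3 · 2 · 3 · 0
3 · 1 · 1 · 2
0 · 3 · 0 · 1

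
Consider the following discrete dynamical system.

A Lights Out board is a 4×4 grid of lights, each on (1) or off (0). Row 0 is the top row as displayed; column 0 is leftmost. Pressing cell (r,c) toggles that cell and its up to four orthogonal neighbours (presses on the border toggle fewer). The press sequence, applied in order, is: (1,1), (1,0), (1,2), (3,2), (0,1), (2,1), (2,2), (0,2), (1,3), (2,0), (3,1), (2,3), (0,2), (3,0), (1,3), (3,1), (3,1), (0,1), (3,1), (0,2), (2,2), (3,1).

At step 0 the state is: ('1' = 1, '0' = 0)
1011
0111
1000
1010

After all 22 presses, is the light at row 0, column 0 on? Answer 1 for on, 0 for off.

k=0  1011
0111
1000
1010
k=1  1111
1001
1100
1010
k=2  0111
0101
0100
1010
k=3  0101
0010
0110
1010
k=4  0101
0010
0100
1101
k=5  1011
0110
0100
1101
k=6  1011
0010
1010
1001
k=7  1011
0000
1101
1011
k=8  1100
0010
1101
1011
k=9  1101
0001
1100
1011
k=10  1101
1001
0000
0011
k=11  1101
1001
0100
1101
k=12  1101
1000
0111
1100
k=13  1010
1010
0111
1100
k=14  1010
1010
1111
0000
k=15  1011
1001
1110
0000
k=16  1011
1001
1010
1110
k=17  1011
1001
1110
0000
k=18  0101
1101
1110
0000
k=19  0101
1101
1010
1110
k=20  0010
1111
1010
1110
k=21  0010
1101
1101
1100
k=22  0010
1101
1001
0010

0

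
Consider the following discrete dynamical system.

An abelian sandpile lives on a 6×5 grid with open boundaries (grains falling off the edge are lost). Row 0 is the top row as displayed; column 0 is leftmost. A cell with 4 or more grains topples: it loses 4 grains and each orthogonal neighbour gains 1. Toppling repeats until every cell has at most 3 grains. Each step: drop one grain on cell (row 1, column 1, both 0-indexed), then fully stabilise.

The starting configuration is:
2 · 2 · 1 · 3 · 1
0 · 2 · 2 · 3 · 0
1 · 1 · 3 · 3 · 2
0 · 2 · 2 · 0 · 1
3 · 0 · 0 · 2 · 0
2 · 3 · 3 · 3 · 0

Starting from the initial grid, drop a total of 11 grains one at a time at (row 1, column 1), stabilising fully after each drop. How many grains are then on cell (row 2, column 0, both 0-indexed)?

k=0  2 · 2 · 1 · 3 · 1
0 · 2 · 2 · 3 · 0
1 · 1 · 3 · 3 · 2
0 · 2 · 2 · 0 · 1
3 · 0 · 0 · 2 · 0
2 · 3 · 3 · 3 · 0
k=1  2 · 2 · 1 · 3 · 1
0 · 3 · 2 · 3 · 0
1 · 1 · 3 · 3 · 2
0 · 2 · 2 · 0 · 1
3 · 0 · 0 · 2 · 0
2 · 3 · 3 · 3 · 0
k=2  2 · 3 · 1 · 3 · 1
1 · 0 · 3 · 3 · 0
1 · 2 · 3 · 3 · 2
0 · 2 · 2 · 0 · 1
3 · 0 · 0 · 2 · 0
2 · 3 · 3 · 3 · 0
k=3  2 · 3 · 1 · 3 · 1
1 · 1 · 3 · 3 · 0
1 · 2 · 3 · 3 · 2
0 · 2 · 2 · 0 · 1
3 · 0 · 0 · 2 · 0
2 · 3 · 3 · 3 · 0
k=4  2 · 3 · 1 · 3 · 1
1 · 2 · 3 · 3 · 0
1 · 2 · 3 · 3 · 2
0 · 2 · 2 · 0 · 1
3 · 0 · 0 · 2 · 0
2 · 3 · 3 · 3 · 0
k=5  2 · 3 · 1 · 3 · 1
1 · 3 · 3 · 3 · 0
1 · 2 · 3 · 3 · 2
0 · 2 · 2 · 0 · 1
3 · 0 · 0 · 2 · 0
2 · 3 · 3 · 3 · 0
k=6  3 · 1 · 0 · 1 · 2
2 · 3 · 3 · 2 · 1
2 · 0 · 2 · 1 · 3
0 · 3 · 3 · 1 · 1
3 · 0 · 0 · 2 · 0
2 · 3 · 3 · 3 · 0
k=7  3 · 2 · 1 · 1 · 2
3 · 1 · 0 · 3 · 1
2 · 1 · 3 · 1 · 3
0 · 3 · 3 · 1 · 1
3 · 0 · 0 · 2 · 0
2 · 3 · 3 · 3 · 0
k=8  3 · 2 · 1 · 1 · 2
3 · 2 · 0 · 3 · 1
2 · 1 · 3 · 1 · 3
0 · 3 · 3 · 1 · 1
3 · 0 · 0 · 2 · 0
2 · 3 · 3 · 3 · 0
k=9  3 · 2 · 1 · 1 · 2
3 · 3 · 0 · 3 · 1
2 · 1 · 3 · 1 · 3
0 · 3 · 3 · 1 · 1
3 · 0 · 0 · 2 · 0
2 · 3 · 3 · 3 · 0
k=10  1 · 0 · 2 · 1 · 2
1 · 2 · 1 · 3 · 1
3 · 2 · 3 · 1 · 3
0 · 3 · 3 · 1 · 1
3 · 0 · 0 · 2 · 0
2 · 3 · 3 · 3 · 0
k=11  1 · 0 · 2 · 1 · 2
1 · 3 · 1 · 3 · 1
3 · 2 · 3 · 1 · 3
0 · 3 · 3 · 1 · 1
3 · 0 · 0 · 2 · 0
2 · 3 · 3 · 3 · 0

3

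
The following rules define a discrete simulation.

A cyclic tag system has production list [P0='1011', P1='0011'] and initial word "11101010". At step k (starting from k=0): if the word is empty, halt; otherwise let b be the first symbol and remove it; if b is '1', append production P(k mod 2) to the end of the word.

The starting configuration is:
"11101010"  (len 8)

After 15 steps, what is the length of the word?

gen 0: "11101010"  (len 8)
gen 1: "11010101011"  (len 11)
gen 2: "10101010110011"  (len 14)
gen 3: "01010101100111011"  (len 17)
gen 4: "1010101100111011"  (len 16)
gen 5: "0101011001110111011"  (len 19)
gen 6: "101011001110111011"  (len 18)
gen 7: "010110011101110111011"  (len 21)
gen 8: "10110011101110111011"  (len 20)
gen 9: "01100111011101110111011"  (len 23)
gen 10: "1100111011101110111011"  (len 22)
gen 11: "1001110111011101110111011"  (len 25)
gen 12: "0011101110111011101110110011"  (len 28)
gen 13: "011101110111011101110110011"  (len 27)
gen 14: "11101110111011101110110011"  (len 26)
gen 15: "11011101110111011101100111011"  (len 29)

29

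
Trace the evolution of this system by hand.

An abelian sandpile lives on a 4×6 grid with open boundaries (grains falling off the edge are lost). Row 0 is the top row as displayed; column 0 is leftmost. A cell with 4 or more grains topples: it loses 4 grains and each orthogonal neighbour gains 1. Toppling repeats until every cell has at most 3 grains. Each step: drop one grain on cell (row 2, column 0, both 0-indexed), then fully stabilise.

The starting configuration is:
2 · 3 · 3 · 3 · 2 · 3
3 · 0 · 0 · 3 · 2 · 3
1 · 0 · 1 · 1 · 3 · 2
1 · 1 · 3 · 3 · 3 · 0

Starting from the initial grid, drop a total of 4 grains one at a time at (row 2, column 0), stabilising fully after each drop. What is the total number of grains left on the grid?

48

k=0  2 · 3 · 3 · 3 · 2 · 3
3 · 0 · 0 · 3 · 2 · 3
1 · 0 · 1 · 1 · 3 · 2
1 · 1 · 3 · 3 · 3 · 0
k=1  2 · 3 · 3 · 3 · 2 · 3
3 · 0 · 0 · 3 · 2 · 3
2 · 0 · 1 · 1 · 3 · 2
1 · 1 · 3 · 3 · 3 · 0
k=2  2 · 3 · 3 · 3 · 2 · 3
3 · 0 · 0 · 3 · 2 · 3
3 · 0 · 1 · 1 · 3 · 2
1 · 1 · 3 · 3 · 3 · 0
k=3  3 · 3 · 3 · 3 · 2 · 3
0 · 1 · 0 · 3 · 2 · 3
1 · 1 · 1 · 1 · 3 · 2
2 · 1 · 3 · 3 · 3 · 0
k=4  3 · 3 · 3 · 3 · 2 · 3
0 · 1 · 0 · 3 · 2 · 3
2 · 1 · 1 · 1 · 3 · 2
2 · 1 · 3 · 3 · 3 · 0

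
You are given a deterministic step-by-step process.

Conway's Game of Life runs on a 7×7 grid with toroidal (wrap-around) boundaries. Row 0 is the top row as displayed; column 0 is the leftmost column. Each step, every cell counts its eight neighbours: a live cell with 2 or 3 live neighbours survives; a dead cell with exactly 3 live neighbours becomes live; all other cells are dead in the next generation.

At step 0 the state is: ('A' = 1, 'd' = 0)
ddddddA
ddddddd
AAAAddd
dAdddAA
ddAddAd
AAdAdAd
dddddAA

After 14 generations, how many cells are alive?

step 0: ddddddA
ddddddd
AAAAddd
dAdddAA
ddAddAd
AAdAdAd
dddddAA
step 1: dddddAA
AAAdddd
AAAdddA
dddAAAA
ddAddAd
AAAddAd
ddddAAd
step 2: AAddAAA
ddAddAd
ddddAdd
dddAAdd
AdAdddd
dAAAdAd
AAddAdd
step 3: ddAAAdd
AAdAddd
ddddAAd
dddAAdd
ddddddd
dddAAdA
ddddddd
step 4: dAAAAdd
dAdddAd
ddAddAd
dddAAAd
dddddAd
ddddddd
ddAddAd
step 5: dAdAAAd
dAdddAd
ddAAdAA
dddAdAA
dddddAd
ddddddd
dAAdAdd
step 6: AAdAdAd
AAddddd
AdAAddd
ddAAddd
ddddAAA
ddddddd
dAAdAAd
step 7: dddAdAd
dddAAdd
AddAddd
dAAddAA
dddAAAd
dddAddA
AAAAAAA
step 8: AAddddd
ddAAddd
AAdAdAA
AAAddAA
AddAddd
dAddddd
AAddddd
step 9: Adddddd
dddAAdd
dddAdAd
dddAdAd
ddddddd
dAAdddd
ddAdddd
step 10: dddAddd
dddAAdd
ddAAdAd
ddddddd
ddAdddd
dAAdddd
ddAdddd
step 11: ddAAAdd
ddddddd
ddAAddd
ddAAddd
dAAdddd
dAAAddd
dAAAddd
step 12: dAddAdd
ddddAdd
ddAAddd
ddddddd
ddddddd
Adddddd
ddddddd
step 13: ddddddd
ddAdAdd
dddAddd
ddddddd
ddddddd
ddddddd
ddddddd
step 14: ddddddd
dddAddd
dddAddd
ddddddd
ddddddd
ddddddd
ddddddd

2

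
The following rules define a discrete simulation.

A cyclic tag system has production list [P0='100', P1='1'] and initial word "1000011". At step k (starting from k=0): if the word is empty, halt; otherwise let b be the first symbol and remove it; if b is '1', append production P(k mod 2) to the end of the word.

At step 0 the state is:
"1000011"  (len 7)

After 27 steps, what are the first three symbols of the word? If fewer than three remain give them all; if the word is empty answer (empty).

step 0: "1000011"  (len 7)
step 1: "000011100"  (len 9)
step 2: "00011100"  (len 8)
step 3: "0011100"  (len 7)
step 4: "011100"  (len 6)
step 5: "11100"  (len 5)
step 6: "11001"  (len 5)
step 7: "1001100"  (len 7)
step 8: "0011001"  (len 7)
step 9: "011001"  (len 6)
step 10: "11001"  (len 5)
step 11: "1001100"  (len 7)
step 12: "0011001"  (len 7)
step 13: "011001"  (len 6)
step 14: "11001"  (len 5)
step 15: "1001100"  (len 7)
step 16: "0011001"  (len 7)
step 17: "011001"  (len 6)
step 18: "11001"  (len 5)
step 19: "1001100"  (len 7)
step 20: "0011001"  (len 7)
step 21: "011001"  (len 6)
step 22: "11001"  (len 5)
step 23: "1001100"  (len 7)
step 24: "0011001"  (len 7)
step 25: "011001"  (len 6)
step 26: "11001"  (len 5)
step 27: "1001100"  (len 7)

100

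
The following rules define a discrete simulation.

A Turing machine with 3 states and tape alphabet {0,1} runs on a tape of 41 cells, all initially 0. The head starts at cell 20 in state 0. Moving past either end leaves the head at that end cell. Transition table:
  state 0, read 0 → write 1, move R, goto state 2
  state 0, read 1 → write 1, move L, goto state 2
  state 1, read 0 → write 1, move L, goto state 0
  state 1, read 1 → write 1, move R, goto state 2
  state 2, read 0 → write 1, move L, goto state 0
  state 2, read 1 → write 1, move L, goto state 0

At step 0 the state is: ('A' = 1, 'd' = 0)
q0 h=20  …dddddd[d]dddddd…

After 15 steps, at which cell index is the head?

13

t=0: q0 h=20  …dddddd[d]dddddd…
t=1: q2 h=21  …dddddA[d]dddddd…
t=2: q0 h=20  …dddddd[A]Addddd…
t=3: q2 h=19  …dddddd[d]AAdddd…
t=4: q0 h=18  …dddddd[d]AAAddd…
t=5: q2 h=19  …dddddA[A]AAdddd…
t=6: q0 h=18  …dddddd[A]AAAddd…
t=7: q2 h=17  …dddddd[d]AAAAdd…
t=8: q0 h=16  …dddddd[d]AAAAAd…
t=9: q2 h=17  …dddddA[A]AAAAdd…
t=10: q0 h=16  …dddddd[A]AAAAAd…
t=11: q2 h=15  …dddddd[d]AAAAAA…
t=12: q0 h=14  …dddddd[d]AAAAAA…
t=13: q2 h=15  …dddddA[A]AAAAAA…
t=14: q0 h=14  …dddddd[A]AAAAAA…
t=15: q2 h=13  …dddddd[d]AAAAAA…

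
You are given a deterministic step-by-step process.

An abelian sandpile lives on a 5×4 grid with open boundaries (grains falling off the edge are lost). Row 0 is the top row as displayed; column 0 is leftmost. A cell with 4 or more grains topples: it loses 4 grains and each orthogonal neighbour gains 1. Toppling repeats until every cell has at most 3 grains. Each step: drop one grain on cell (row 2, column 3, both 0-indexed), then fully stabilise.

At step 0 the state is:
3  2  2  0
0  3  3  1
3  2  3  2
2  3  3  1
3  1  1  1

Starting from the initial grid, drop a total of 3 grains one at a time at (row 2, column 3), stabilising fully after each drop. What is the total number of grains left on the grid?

37

[0] 3  2  2  0
0  3  3  1
3  2  3  2
2  3  3  1
3  1  1  1
[1] 3  2  2  0
0  3  3  1
3  2  3  3
2  3  3  1
3  1  1  1
[2] 3  3  3  0
2  1  1  3
1  2  3  1
1  2  1  3
0  3  2  1
[3] 3  3  3  0
2  1  1  3
1  2  3  2
1  2  1  3
0  3  2  1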